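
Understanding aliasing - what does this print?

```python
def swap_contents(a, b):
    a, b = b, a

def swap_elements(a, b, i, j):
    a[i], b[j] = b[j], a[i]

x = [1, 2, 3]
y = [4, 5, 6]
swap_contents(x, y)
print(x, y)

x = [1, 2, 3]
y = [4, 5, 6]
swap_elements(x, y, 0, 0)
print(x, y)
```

Key concept: parameter rebinding vs mutation.
Step by step:
`x = [1, 2, 3]` → x = [1, 2, 3]
`y = [4, 5, 6]` → y = [4, 5, 6]
`swap_contents(x, y)` → no visible change to tracked variables
`print(x, y)` → prints [1, 2, 3] [4, 5, 6]
`x = [1, 2, 3]` → x = [1, 2, 3]
`y = [4, 5, 6]` → y = [4, 5, 6]
`swap_elements(x, y, 0, 0)` → x = [4, 2, 3]; y = [1, 5, 6]
`print(x, y)` → prints [4, 2, 3] [1, 5, 6]

Answer:
[1, 2, 3] [4, 5, 6]
[4, 2, 3] [1, 5, 6]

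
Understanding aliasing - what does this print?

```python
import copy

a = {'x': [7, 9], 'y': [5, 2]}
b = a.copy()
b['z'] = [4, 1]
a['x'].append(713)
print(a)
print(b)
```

Key concept: shallow copy of dict with mutable values.
Step by step:
`a = {'x': [7, 9], 'y': [5, 2]}` → a = {'x': [7, 9], 'y': [5, 2]}
`b = a.copy()` → b = {'x': [7, 9], 'y': [5, 2]}
`b['z'] = [4, 1]` → b = {'x': [7, 9], 'y': [5, 2], 'z': [4, 1]}
`a['x'].append(713)` → a = {'x': [7, 9, 713], 'y': [5, 2]}; b = {'x': [7, 9, 713], 'y': [5, 2], 'z': [4, 1]}
`print(a)` → prints {'x': [7, 9, 713], 'y': [5, 2]}
`print(b)` → prints {'x': [7, 9, 713], 'y': [5, 2], 'z': [4, 1]}

Answer:
{'x': [7, 9, 713], 'y': [5, 2]}
{'x': [7, 9, 713], 'y': [5, 2], 'z': [4, 1]}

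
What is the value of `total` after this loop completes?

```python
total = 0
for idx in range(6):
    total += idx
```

Sum of 0 to 5 = 15
`total` takes the values: 0 → 1 → 3 → 6 → 10 → 15

Answer: 15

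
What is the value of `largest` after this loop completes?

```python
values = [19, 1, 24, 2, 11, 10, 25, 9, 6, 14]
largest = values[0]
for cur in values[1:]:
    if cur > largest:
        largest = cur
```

Maximum of [19, 1, 24, 2, 11, 10, 25, 9, 6, 14]
`largest` takes the values: 19 → 24 → 25

Answer: 25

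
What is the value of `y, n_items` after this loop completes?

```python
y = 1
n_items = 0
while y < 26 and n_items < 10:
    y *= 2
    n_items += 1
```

Double until >= 26 or 10 iterations
`y, n_items` takes the values: (1, 0) → (2, 0) → (2, 1) → (4, 1) → (4, 2) → (8, 2) → (8, 3) → (16, 3) → (16, 4) → (32, 4) → (32, 5)

Answer: 32, 5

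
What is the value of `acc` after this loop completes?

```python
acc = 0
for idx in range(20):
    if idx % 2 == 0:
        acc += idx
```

Sum of even numbers 0 to 19
`acc` takes the values: 0 → 2 → 6 → 12 → 20 → 30 → 42 → 56 → 72 → 90

Answer: 90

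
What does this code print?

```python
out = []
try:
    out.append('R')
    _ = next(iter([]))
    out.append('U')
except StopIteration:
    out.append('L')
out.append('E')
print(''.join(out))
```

Execution trace: 'R' (try body) → 'L' (except StopIteration) → 'E' (after the try/except). Output: RLE

Answer: RLE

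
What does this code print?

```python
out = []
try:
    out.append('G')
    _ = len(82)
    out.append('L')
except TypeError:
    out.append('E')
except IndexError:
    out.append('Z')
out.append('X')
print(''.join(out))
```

Execution trace: 'G' (try body) → 'E' (except TypeError) → 'X' (after the try/except). Output: GEX

Answer: GEX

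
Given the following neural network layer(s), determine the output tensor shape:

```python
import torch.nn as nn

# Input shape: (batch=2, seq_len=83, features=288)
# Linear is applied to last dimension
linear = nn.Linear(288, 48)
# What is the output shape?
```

Input: (2, 83, 288) -> Output: (2, 83, 48)

Answer: (2, 83, 48)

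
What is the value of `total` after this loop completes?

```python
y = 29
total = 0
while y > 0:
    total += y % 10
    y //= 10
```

Sum digits of 29
`total` takes the values: 0 → 9 → 11

Answer: 11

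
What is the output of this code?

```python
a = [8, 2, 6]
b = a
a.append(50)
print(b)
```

Key concept: basic list aliasing.
Step by step:
`a = [8, 2, 6]` → a = [8, 2, 6]
`b = a` → b = [8, 2, 6] (same object as a)
`a.append(50)` → a = [8, 2, 6, 50] (same object as b); b = [8, 2, 6, 50] (same object as a)
`print(b)` → prints [8, 2, 6, 50]

Answer: [8, 2, 6, 50]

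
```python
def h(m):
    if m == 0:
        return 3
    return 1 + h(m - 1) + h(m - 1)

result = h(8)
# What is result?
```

h(m) = 1 + 2·h(m-1), h(0)=3. Closed form: (3+1)·2^8 - 1 = 1023.

Answer: 1023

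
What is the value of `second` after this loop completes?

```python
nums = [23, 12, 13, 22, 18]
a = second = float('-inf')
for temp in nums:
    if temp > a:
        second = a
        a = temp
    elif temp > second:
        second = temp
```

Second largest (with repeats) in [23, 12, 13, 22, 18]
`second` takes the values: -inf → 12 → 13 → 22

Answer: 22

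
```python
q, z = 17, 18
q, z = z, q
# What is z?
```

Trace:
`q, z = 17, 18` → q = 17; z = 18
`q, z = z, q` → q = 18; z = 17
So z = 17

Answer: 17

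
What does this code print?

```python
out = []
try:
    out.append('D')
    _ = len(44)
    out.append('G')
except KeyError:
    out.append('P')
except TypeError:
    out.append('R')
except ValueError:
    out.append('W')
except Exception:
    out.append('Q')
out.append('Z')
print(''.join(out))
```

Execution trace: 'D' (try body) → 'R' (except TypeError) → 'Z' (after the try/except). Output: DRZ

Answer: DRZ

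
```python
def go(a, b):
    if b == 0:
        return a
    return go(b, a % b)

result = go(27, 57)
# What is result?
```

go(27, 57) -> go(57, 27) -> go(27, 3) -> go(3, 0) -> 3

Answer: 3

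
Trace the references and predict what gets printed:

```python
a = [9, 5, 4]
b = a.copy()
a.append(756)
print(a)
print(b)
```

Key concept: list.copy() creates independent copy.
Step by step:
`a = [9, 5, 4]` → a = [9, 5, 4]
`b = a.copy()` → b = [9, 5, 4]
`a.append(756)` → a = [9, 5, 4, 756]
`print(a)` → prints [9, 5, 4, 756]
`print(b)` → prints [9, 5, 4]

Answer:
[9, 5, 4, 756]
[9, 5, 4]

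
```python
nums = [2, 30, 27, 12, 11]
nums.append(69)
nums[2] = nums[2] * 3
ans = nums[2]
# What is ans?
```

Trace:
`nums = [2, 30, 27, 12, 11]` → nums = [2, 30, 27, 12, 11]
`nums.append(69)` → nums = [2, 30, 27, 12, 11, 69]
`nums[2] = nums[2] * 3` → nums = [2, 30, 81, 12, 11, 69]
`ans = nums[2]` → ans = 81
So ans = 81

Answer: 81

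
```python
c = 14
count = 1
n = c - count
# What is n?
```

Trace:
`c = 14` → c = 14
`count = 1` → count = 1
`n = c - count` → n = 13
So n = 13

Answer: 13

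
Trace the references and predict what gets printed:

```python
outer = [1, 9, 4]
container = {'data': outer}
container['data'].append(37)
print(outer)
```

Key concept: dict holds reference to list.
Step by step:
`outer = [1, 9, 4]` → outer = [1, 9, 4]
`container = {'data': outer}` → container = {'data': [1, 9, 4]}
`container['data'].append(37)` → outer = [1, 9, 4, 37]; container = {'data': [1, 9, 4, 37]}
`print(outer)` → prints [1, 9, 4, 37]

Answer: [1, 9, 4, 37]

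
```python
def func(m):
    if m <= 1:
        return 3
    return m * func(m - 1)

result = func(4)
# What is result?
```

func(4) = 4 * 3 * 2 * 3 = 72

Answer: 72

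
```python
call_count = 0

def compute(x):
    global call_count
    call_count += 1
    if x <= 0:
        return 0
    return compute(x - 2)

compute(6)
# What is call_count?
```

Linear recursion stepping by 2: 4 calls from x=6 down to ≤0.

Answer: 4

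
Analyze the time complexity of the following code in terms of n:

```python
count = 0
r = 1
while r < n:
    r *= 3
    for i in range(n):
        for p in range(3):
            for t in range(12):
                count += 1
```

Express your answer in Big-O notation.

Each loop level contributes: log n × n × 1 × 1. Multiplying the contributions gives O(n log n).

Answer: O(n log n)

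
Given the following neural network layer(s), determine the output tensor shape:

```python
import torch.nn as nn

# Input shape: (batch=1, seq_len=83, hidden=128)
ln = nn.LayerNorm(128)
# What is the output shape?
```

Input: (1, 83, 128) -> Output: (1, 83, 128)

Answer: (1, 83, 128)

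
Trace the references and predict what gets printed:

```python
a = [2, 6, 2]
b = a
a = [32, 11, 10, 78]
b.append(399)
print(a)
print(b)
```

Key concept: rebinding vs mutation: a is rebound to a new list, b still points at the original.
Step by step:
`a = [2, 6, 2]` → a = [2, 6, 2]
`b = a` → b = [2, 6, 2] (same object as a)
`a = [32, 11, 10, 78]` → a = [32, 11, 10, 78]
`b.append(399)` → b = [2, 6, 2, 399]
`print(a)` → prints [32, 11, 10, 78]
`print(b)` → prints [2, 6, 2, 399]

Answer:
[32, 11, 10, 78]
[2, 6, 2, 399]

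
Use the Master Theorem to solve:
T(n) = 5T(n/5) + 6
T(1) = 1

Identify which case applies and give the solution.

a=5, b=5, f(n)=6. log_5(5) = 1. Since c=0 < 1, Case 1 applies: T(n) = Θ(n^log_b(a)) = O(n).

Answer: O(n) - Case 1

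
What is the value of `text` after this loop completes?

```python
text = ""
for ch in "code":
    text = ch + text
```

Reverse 'code'
`text` takes the values: "" → "c" → "oc" → "doc" → "edoc"

Answer: "edoc"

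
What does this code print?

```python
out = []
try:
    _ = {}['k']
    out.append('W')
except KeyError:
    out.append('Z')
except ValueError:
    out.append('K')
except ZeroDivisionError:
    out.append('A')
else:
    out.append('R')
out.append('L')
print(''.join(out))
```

Execution trace: 'Z' (except KeyError) → 'L' (after the try/except). Output: ZL

Answer: ZL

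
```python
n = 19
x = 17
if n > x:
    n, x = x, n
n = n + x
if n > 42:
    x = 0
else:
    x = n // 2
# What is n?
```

Trace:
`n = 19` → n = 19
`x = 17` → x = 17
`if n > x: ...` → n > x is True → n = 17; x = 19
`n = n + x` → n = 36
`if n > 42: ...` → n > 42 is False, take else branch → x = 18
So n = 36

Answer: 36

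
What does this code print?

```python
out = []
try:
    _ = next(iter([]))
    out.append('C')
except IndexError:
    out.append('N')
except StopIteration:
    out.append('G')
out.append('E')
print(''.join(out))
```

Execution trace: 'G' (except StopIteration) → 'E' (after the try/except). Output: GE

Answer: GE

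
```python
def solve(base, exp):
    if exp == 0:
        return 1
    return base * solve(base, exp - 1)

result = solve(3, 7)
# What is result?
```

solve(3, 7) = 3 * 3 * 3 * 3 * 3 * 3 * 3 = 2187

Answer: 2187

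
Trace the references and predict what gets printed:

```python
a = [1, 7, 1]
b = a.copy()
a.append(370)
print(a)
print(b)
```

Key concept: list.copy() creates independent copy.
Step by step:
`a = [1, 7, 1]` → a = [1, 7, 1]
`b = a.copy()` → b = [1, 7, 1]
`a.append(370)` → a = [1, 7, 1, 370]
`print(a)` → prints [1, 7, 1, 370]
`print(b)` → prints [1, 7, 1]

Answer:
[1, 7, 1, 370]
[1, 7, 1]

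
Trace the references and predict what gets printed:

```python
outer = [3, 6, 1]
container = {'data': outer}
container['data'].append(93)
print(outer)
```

Key concept: dict holds reference to list.
Step by step:
`outer = [3, 6, 1]` → outer = [3, 6, 1]
`container = {'data': outer}` → container = {'data': [3, 6, 1]}
`container['data'].append(93)` → outer = [3, 6, 1, 93]; container = {'data': [3, 6, 1, 93]}
`print(outer)` → prints [3, 6, 1, 93]

Answer: [3, 6, 1, 93]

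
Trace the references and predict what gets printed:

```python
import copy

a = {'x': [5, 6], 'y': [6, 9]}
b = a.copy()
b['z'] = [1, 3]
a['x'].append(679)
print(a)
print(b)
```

Key concept: shallow copy of dict with mutable values.
Step by step:
`a = {'x': [5, 6], 'y': [6, 9]}` → a = {'x': [5, 6], 'y': [6, 9]}
`b = a.copy()` → b = {'x': [5, 6], 'y': [6, 9]}
`b['z'] = [1, 3]` → b = {'x': [5, 6], 'y': [6, 9], 'z': [1, 3]}
`a['x'].append(679)` → a = {'x': [5, 6, 679], 'y': [6, 9]}; b = {'x': [5, 6, 679], 'y': [6, 9], 'z': [1, 3]}
`print(a)` → prints {'x': [5, 6, 679], 'y': [6, 9]}
`print(b)` → prints {'x': [5, 6, 679], 'y': [6, 9], 'z': [1, 3]}

Answer:
{'x': [5, 6, 679], 'y': [6, 9]}
{'x': [5, 6, 679], 'y': [6, 9], 'z': [1, 3]}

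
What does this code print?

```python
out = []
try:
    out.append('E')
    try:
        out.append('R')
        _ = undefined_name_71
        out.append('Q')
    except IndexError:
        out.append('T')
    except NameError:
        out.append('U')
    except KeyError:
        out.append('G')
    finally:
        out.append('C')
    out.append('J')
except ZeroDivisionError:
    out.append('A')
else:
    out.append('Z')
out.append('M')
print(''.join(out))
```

Execution trace: 'E' (try body) → 'R' (inner try body) → 'U' (inner except NameError) → 'C' (inner finally) → 'J' (try body, no exception) → 'Z' (else) → 'M' (after the try/except). Output: ERUCJZM

Answer: ERUCJZM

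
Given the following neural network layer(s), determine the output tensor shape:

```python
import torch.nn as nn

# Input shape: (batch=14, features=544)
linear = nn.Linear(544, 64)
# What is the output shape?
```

Input: (14, 544) -> Output: (14, 64)

Answer: (14, 64)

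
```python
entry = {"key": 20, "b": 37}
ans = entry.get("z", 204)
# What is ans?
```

Trace:
`entry = {"key": 20, "b": 37}` → entry = {'key': 20, 'b': 37}
`ans = entry.get("z", 204)` → ans = 204
So ans = 204

Answer: 204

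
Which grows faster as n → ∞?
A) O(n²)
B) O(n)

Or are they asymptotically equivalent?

O(n²) vs O(n): Higher order terms dominate.

Answer: A) O(n²) grows faster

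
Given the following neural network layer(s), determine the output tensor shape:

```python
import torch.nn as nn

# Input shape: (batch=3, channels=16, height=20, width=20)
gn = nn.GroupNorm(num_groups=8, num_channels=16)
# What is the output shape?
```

Input: (3, 16, 20, 20) -> Output: (3, 16, 20, 20)

Answer: (3, 16, 20, 20)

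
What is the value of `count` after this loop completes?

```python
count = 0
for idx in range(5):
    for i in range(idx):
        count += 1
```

Triangle number: 0+1+2+...+4
`count` takes the values: 0 → 1 → 2 → 3 → 4 → 5 → 6 → 7 → 8 → 9 → 10

Answer: 10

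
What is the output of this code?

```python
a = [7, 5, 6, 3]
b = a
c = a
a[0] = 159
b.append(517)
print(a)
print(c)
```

Key concept: multiple aliases.
Step by step:
`a = [7, 5, 6, 3]` → a = [7, 5, 6, 3]
`b = a` → b = [7, 5, 6, 3] (same object as a)
`c = a` → c = [7, 5, 6, 3] (same object as a, b)
`a[0] = 159` → a = [159, 5, 6, 3] (same object as b, c); b = [159, 5, 6, 3] (same object as a, c); c = [159, 5, 6, 3] (same object as a, b)
`b.append(517)` → a = [159, 5, 6, 3, 517] (same object as b, c); b = [159, 5, 6, 3, 517] (same object as a, c); c = [159, 5, 6, 3, 517] (same object as a, b)
`print(a)` → prints [159, 5, 6, 3, 517]
`print(c)` → prints [159, 5, 6, 3, 517]

Answer:
[159, 5, 6, 3, 517]
[159, 5, 6, 3, 517]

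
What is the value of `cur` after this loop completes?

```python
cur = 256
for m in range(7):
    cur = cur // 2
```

Halve 7 times: 256 // 2^7 = 2
`cur` takes the values: 256 → 128 → 64 → 32 → 16 → 8 → 4 → 2

Answer: 2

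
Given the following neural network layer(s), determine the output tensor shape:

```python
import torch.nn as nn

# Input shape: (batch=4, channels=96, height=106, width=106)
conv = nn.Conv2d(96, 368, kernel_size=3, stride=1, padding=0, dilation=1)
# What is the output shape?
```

Input: (4, 96, 106, 106) -> Output: (4, 368, 104, 104)

Answer: (4, 368, 104, 104)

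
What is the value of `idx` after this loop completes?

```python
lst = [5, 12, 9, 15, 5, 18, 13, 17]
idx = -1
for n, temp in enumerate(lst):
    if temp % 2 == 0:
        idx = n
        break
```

First even number index in [5, 12, 9, 15, 5, 18, 13, 17]
`idx` takes the values: -1 → 1

Answer: 1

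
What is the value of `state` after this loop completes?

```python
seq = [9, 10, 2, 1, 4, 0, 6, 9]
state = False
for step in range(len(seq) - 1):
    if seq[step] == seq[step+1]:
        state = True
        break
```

Check consecutive duplicates in [9, 10, 2, 1, 4, 0, 6, 9]
`state` takes the values: False

Answer: False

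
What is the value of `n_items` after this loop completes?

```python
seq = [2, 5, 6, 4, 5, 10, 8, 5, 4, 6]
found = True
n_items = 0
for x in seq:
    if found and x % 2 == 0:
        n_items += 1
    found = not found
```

Count even values at even positions
`n_items` takes the values: 0 → 1 → 2 → 3 → 4

Answer: 4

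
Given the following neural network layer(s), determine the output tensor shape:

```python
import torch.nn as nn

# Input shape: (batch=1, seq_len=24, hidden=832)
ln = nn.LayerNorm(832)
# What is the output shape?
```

Input: (1, 24, 832) -> Output: (1, 24, 832)

Answer: (1, 24, 832)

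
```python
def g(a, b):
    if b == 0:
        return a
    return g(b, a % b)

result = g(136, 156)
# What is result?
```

g(136, 156) -> g(156, 136) -> g(136, 20) -> g(20, 16) -> g(16, 4) -> g(4, 0) -> 4

Answer: 4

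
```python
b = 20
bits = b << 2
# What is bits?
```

Trace:
`b = 20` → b = 20
`bits = b << 2` → bits = 80
So bits = 80

Answer: 80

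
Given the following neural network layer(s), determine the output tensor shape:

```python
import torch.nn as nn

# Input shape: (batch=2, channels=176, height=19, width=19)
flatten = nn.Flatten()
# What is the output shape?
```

Input: (2, 176, 19, 19) -> Output: (2, 63536)

Answer: (2, 63536)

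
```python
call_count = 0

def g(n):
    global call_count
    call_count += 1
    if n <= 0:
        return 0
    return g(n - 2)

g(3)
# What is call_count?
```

Linear recursion stepping by 2: 3 calls from n=3 down to ≤0.

Answer: 3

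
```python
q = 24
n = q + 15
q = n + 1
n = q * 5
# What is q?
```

Trace:
`q = 24` → q = 24
`n = q + 15` → n = 39
`q = n + 1` → q = 40
`n = q * 5` → n = 200
So q = 40

Answer: 40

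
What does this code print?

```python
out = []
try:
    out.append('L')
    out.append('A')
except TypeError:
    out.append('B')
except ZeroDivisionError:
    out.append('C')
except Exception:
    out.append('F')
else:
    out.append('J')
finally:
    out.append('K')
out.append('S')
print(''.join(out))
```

Execution trace: 'L' (try body) → 'A' (try body, no exception) → 'J' (else) → 'K' (finally) → 'S' (after the try/except). Output: LAJKS

Answer: LAJKS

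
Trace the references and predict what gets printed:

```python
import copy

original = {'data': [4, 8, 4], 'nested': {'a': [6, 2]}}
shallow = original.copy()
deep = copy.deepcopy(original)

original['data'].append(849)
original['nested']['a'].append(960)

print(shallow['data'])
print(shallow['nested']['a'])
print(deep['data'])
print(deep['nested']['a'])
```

Key concept: comparing shallow vs deep copy.
Step by step:
`original = {'data': [4, 8, 4], 'nested': {'a': [6, 2]}}` → original = {'data': [4, 8, 4], 'nested': {'a': [6, 2]}}
`shallow = original.copy()` → shallow = {'data': [4, 8, 4], 'nested': {'a': [6, 2]}}
`deep = copy.deepcopy(original)` → deep = {'data': [4, 8, 4], 'nested': {'a': [6, 2]}}
`original['data'].append(849)` → original = {'data': [4, 8, 4, 849], 'nested': {'a': [6, 2]}}; shallow = {'data': [4, 8, 4, 849], 'nested': {'a': [6, 2]}}
`original['nested']['a'].append(960)` → original = {'data': [4, 8, 4, 849], 'nested': {'a': [6, 2, 960]}}; shallow = {'data': [4, 8, 4, 849], 'nested': {'a': [6, 2, 960]}}
`print(shallow['data'])` → prints [4, 8, 4, 849]
`print(shallow['nested']['a'])` → prints [6, 2, 960]
`print(deep['data'])` → prints [4, 8, 4]
`print(deep['nested']['a'])` → prints [6, 2]

Answer:
[4, 8, 4, 849]
[6, 2, 960]
[4, 8, 4]
[6, 2]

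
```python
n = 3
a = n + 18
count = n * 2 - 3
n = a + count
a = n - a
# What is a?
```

Trace:
`n = 3` → n = 3
`a = n + 18` → a = 21
`count = n * 2 - 3` → count = 3
`n = a + count` → n = 24
`a = n - a` → a = 3
So a = 3

Answer: 3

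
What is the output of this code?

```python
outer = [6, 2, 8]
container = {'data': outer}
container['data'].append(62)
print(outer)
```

Key concept: dict holds reference to list.
Step by step:
`outer = [6, 2, 8]` → outer = [6, 2, 8]
`container = {'data': outer}` → container = {'data': [6, 2, 8]}
`container['data'].append(62)` → outer = [6, 2, 8, 62]; container = {'data': [6, 2, 8, 62]}
`print(outer)` → prints [6, 2, 8, 62]

Answer: [6, 2, 8, 62]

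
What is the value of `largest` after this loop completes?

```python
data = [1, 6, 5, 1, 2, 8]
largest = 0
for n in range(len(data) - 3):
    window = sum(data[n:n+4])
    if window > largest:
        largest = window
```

Max sum of 4-element window in [1, 6, 5, 1, 2, 8]
`largest` takes the values: 0 → 13 → 14 → 16

Answer: 16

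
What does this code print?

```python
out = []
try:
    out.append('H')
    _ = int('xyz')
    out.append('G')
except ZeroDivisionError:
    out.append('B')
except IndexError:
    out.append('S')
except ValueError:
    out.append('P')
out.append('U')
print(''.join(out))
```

Execution trace: 'H' (try body) → 'P' (except ValueError) → 'U' (after the try/except). Output: HPU

Answer: HPU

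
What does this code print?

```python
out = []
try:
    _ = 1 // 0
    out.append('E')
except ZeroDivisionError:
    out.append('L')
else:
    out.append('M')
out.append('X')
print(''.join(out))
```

Execution trace: 'L' (except ZeroDivisionError) → 'X' (after the try/except). Output: LX

Answer: LX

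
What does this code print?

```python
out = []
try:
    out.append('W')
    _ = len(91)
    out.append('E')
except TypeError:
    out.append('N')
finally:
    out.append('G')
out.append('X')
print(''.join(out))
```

Execution trace: 'W' (try body) → 'N' (except TypeError) → 'G' (finally) → 'X' (after the try/except). Output: WNGX

Answer: WNGX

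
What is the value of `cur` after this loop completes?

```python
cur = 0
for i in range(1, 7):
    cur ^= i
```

XOR of 1 to 6
`cur` takes the values: 0 → 1 → 3 → 0 → 4 → 1 → 7

Answer: 7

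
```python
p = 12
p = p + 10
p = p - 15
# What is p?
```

Trace:
`p = 12` → p = 12
`p = p + 10` → p = 22
`p = p - 15` → p = 7
So p = 7

Answer: 7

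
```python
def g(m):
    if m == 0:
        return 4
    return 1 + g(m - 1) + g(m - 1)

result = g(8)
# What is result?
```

g(m) = 1 + 2·g(m-1), g(0)=4. Closed form: (4+1)·2^8 - 1 = 1279.

Answer: 1279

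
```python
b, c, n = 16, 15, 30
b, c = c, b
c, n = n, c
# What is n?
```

Trace:
`b, c, n = 16, 15, 30` → b = 16; c = 15; n = 30
`b, c = c, b` → b = 15; c = 16
`c, n = n, c` → c = 30; n = 16
So n = 16

Answer: 16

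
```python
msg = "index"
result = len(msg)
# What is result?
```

Trace:
`msg = "index"` → msg = 'index'
`result = len(msg)` → result = 5
So result = 5

Answer: 5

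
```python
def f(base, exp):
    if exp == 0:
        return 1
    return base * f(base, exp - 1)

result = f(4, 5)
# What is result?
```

f(4, 5) = 4 * 4 * 4 * 4 * 4 = 1024

Answer: 1024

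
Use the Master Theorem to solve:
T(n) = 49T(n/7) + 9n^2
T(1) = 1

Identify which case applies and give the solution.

a=49, b=7, f(n)=9n^2. log_7(49) = 2. Since c=2 = 2, Case 2 applies: T(n) = Θ(n^log_b(a) · log n) = O(n^2 log n).

Answer: O(n^2 log n) - Case 2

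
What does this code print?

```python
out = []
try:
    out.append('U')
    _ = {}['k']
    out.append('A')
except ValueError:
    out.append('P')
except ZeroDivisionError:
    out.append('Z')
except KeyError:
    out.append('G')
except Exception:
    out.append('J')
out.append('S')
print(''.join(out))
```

Execution trace: 'U' (try body) → 'G' (except KeyError) → 'S' (after the try/except). Output: UGS

Answer: UGS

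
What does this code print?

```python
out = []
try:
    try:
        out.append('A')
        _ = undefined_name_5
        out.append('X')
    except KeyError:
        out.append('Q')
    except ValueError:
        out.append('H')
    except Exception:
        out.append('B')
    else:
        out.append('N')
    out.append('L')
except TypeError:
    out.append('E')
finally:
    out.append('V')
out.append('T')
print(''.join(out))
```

Execution trace: 'A' (inner try body) → 'B' (inner except Exception) → 'L' (try body, no exception) → 'V' (finally) → 'T' (after the try/except). Output: ABLVT

Answer: ABLVT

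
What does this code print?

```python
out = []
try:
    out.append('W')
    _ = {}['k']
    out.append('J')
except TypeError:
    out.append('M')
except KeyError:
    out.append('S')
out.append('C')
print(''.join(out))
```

Execution trace: 'W' (try body) → 'S' (except KeyError) → 'C' (after the try/except). Output: WSC

Answer: WSC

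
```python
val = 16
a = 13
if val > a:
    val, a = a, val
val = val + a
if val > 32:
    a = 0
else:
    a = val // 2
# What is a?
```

Trace:
`val = 16` → val = 16
`a = 13` → a = 13
`if val > a: ...` → val > a is True → val = 13; a = 16
`val = val + a` → val = 29
`if val > 32: ...` → val > 32 is False, take else branch → a = 14
So a = 14

Answer: 14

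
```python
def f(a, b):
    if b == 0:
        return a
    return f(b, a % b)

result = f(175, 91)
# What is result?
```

f(175, 91) -> f(91, 84) -> f(84, 7) -> f(7, 0) -> 7

Answer: 7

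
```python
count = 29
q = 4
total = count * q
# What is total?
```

Trace:
`count = 29` → count = 29
`q = 4` → q = 4
`total = count * q` → total = 116
So total = 116

Answer: 116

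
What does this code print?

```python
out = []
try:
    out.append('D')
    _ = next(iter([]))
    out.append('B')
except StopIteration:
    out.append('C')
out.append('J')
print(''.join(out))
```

Execution trace: 'D' (try body) → 'C' (except StopIteration) → 'J' (after the try/except). Output: DCJ

Answer: DCJ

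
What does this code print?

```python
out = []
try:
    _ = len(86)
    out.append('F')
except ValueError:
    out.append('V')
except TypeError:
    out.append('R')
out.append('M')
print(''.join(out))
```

Execution trace: 'R' (except TypeError) → 'M' (after the try/except). Output: RM

Answer: RM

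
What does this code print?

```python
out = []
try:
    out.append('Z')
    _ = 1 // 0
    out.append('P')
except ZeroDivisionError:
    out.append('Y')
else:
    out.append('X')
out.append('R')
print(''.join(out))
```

Execution trace: 'Z' (try body) → 'Y' (except ZeroDivisionError) → 'R' (after the try/except). Output: ZYR

Answer: ZYR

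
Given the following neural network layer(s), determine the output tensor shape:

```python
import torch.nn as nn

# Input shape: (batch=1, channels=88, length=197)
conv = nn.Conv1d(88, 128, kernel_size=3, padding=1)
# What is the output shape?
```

Input: (1, 88, 197) -> Output: (1, 128, 197)

Answer: (1, 128, 197)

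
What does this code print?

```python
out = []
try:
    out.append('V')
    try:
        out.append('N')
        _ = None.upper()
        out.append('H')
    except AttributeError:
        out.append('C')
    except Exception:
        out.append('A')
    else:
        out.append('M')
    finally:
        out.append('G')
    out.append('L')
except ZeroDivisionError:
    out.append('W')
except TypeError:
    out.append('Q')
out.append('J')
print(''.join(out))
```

Execution trace: 'V' (try body) → 'N' (inner try body) → 'C' (inner except AttributeError) → 'G' (inner finally) → 'L' (try body, no exception) → 'J' (after the try/except). Output: VNCGLJ

Answer: VNCGLJ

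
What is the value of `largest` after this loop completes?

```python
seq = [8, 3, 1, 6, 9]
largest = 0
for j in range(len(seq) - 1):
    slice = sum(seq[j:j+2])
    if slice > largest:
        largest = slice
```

Max sum of 2-element window in [8, 3, 1, 6, 9]
`largest` takes the values: 0 → 11 → 15

Answer: 15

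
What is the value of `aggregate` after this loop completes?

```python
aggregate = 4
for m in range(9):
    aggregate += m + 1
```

Start at 4, add 1 to 9 = 49
`aggregate` takes the values: 4 → 5 → 7 → 10 → 14 → 19 → 25 → 32 → 40 → 49

Answer: 49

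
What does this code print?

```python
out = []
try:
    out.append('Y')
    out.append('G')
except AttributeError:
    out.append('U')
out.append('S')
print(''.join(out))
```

Execution trace: 'Y' (try body) → 'G' (try body, no exception) → 'S' (after the try/except). Output: YGS

Answer: YGS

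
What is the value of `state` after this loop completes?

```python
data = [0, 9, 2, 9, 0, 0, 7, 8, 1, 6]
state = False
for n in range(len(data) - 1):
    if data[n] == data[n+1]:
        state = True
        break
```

Check consecutive duplicates in [0, 9, 2, 9, 0, 0, 7, 8, 1, 6]
`state` takes the values: False → True

Answer: True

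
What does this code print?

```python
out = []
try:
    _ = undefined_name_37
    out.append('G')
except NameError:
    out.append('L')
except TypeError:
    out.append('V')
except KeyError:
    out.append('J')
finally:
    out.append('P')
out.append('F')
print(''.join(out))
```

Execution trace: 'L' (except NameError) → 'P' (finally) → 'F' (after the try/except). Output: LPF

Answer: LPF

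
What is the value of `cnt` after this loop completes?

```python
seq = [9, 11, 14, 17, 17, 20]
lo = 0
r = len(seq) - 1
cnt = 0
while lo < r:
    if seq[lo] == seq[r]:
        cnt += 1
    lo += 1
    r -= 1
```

Count matching pairs from ends
`cnt` takes the values: 0

Answer: 0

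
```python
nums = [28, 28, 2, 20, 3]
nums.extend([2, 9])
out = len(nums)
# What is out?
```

Trace:
`nums = [28, 28, 2, 20, 3]` → nums = [28, 28, 2, 20, 3]
`nums.extend([2, 9])` → nums = [28, 28, 2, 20, 3, 2, 9]
`out = len(nums)` → out = 7
So out = 7

Answer: 7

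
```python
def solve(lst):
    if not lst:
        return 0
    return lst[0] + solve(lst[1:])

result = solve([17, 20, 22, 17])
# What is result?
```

17 + 20 + 22 + 17 + 0 = 76

Answer: 76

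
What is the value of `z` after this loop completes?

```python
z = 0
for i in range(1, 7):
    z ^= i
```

XOR of 1 to 6
`z` takes the values: 0 → 1 → 3 → 0 → 4 → 1 → 7

Answer: 7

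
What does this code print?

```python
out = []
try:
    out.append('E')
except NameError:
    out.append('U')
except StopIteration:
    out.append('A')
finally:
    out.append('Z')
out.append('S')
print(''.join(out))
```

Execution trace: 'E' (try body, no exception) → 'Z' (finally) → 'S' (after the try/except). Output: EZS

Answer: EZS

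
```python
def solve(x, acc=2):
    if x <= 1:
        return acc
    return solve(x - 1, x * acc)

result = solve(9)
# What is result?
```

Accumulator trace (n, acc): (9, 2) -> (8, 18) -> (7, 144) -> (6, 1008) -> (5, 6048) -> (4, 30240) -> (3, 120960) -> (2, 362880) -> (1, 725760) -> return 725760

Answer: 725760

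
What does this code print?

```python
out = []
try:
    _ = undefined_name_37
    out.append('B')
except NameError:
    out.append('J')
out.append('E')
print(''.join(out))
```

Execution trace: 'J' (except NameError) → 'E' (after the try/except). Output: JE

Answer: JE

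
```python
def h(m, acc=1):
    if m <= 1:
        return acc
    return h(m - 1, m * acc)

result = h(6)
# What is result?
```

Accumulator trace (n, acc): (6, 1) -> (5, 6) -> (4, 30) -> (3, 120) -> (2, 360) -> (1, 720) -> return 720

Answer: 720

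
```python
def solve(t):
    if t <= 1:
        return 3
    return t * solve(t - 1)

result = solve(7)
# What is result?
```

solve(7) = 7 * 6 * 5 * 4 * 3 * 2 * 3 = 15120

Answer: 15120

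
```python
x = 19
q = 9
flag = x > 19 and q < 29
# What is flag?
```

Trace:
`x = 19` → x = 19
`q = 9` → q = 9
`flag = x > 19 and q < 29` → flag = False
So flag = False

Answer: False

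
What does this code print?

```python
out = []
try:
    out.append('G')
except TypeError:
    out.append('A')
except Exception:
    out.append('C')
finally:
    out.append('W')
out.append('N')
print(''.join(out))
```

Execution trace: 'G' (try body, no exception) → 'W' (finally) → 'N' (after the try/except). Output: GWN

Answer: GWN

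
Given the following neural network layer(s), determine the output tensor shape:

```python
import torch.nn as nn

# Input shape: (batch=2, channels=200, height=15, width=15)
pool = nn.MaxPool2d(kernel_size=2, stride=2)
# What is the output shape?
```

Input: (2, 200, 15, 15) -> Output: (2, 200, 7, 7)

Answer: (2, 200, 7, 7)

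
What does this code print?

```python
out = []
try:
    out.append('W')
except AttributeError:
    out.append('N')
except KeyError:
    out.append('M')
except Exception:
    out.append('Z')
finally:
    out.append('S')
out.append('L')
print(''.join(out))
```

Execution trace: 'W' (try body, no exception) → 'S' (finally) → 'L' (after the try/except). Output: WSL

Answer: WSL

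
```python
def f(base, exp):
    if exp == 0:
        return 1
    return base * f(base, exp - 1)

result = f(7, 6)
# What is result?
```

f(7, 6) = 7 * 7 * 7 * 7 * 7 * 7 = 117649

Answer: 117649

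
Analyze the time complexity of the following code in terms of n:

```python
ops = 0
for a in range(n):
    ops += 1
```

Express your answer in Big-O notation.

Each loop level contributes: n. Multiplying the contributions gives O(n).

Answer: O(n)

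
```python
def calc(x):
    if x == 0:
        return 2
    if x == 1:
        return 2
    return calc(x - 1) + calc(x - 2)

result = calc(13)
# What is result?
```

Build up from base cases: calc(0)=2, calc(1)=2, calc(2)=4, calc(3)=6, calc(4)=10, calc(5)=16, calc(6)=26, ..., calc(13)=754

Answer: 754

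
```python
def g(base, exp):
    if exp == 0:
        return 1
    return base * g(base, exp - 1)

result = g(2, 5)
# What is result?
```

g(2, 5) = 2 * 2 * 2 * 2 * 2 = 32

Answer: 32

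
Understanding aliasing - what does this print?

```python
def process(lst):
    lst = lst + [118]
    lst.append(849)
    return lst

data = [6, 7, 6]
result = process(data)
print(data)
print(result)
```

Key concept: rebinding parameter vs mutation.
Step by step:
`data = [6, 7, 6]` → data = [6, 7, 6]
`result = process(data)` → result = [6, 7, 6, 118, 849]
`print(data)` → prints [6, 7, 6]
`print(result)` → prints [6, 7, 6, 118, 849]

Answer:
[6, 7, 6]
[6, 7, 6, 118, 849]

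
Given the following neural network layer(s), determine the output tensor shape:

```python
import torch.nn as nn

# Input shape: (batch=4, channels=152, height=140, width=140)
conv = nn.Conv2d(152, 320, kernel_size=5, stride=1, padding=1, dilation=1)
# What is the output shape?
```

Input: (4, 152, 140, 140) -> Output: (4, 320, 138, 138)

Answer: (4, 320, 138, 138)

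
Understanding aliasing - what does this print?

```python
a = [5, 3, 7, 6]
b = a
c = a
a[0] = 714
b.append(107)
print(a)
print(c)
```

Key concept: multiple aliases.
Step by step:
`a = [5, 3, 7, 6]` → a = [5, 3, 7, 6]
`b = a` → b = [5, 3, 7, 6] (same object as a)
`c = a` → c = [5, 3, 7, 6] (same object as a, b)
`a[0] = 714` → a = [714, 3, 7, 6] (same object as b, c); b = [714, 3, 7, 6] (same object as a, c); c = [714, 3, 7, 6] (same object as a, b)
`b.append(107)` → a = [714, 3, 7, 6, 107] (same object as b, c); b = [714, 3, 7, 6, 107] (same object as a, c); c = [714, 3, 7, 6, 107] (same object as a, b)
`print(a)` → prints [714, 3, 7, 6, 107]
`print(c)` → prints [714, 3, 7, 6, 107]

Answer:
[714, 3, 7, 6, 107]
[714, 3, 7, 6, 107]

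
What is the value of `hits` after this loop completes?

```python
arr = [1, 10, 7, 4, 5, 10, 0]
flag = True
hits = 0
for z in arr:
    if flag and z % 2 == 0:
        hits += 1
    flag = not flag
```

Count even values at even positions
`hits` takes the values: 0 → 1

Answer: 1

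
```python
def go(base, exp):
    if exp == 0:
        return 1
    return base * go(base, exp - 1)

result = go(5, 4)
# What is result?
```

go(5, 4) = 5 * 5 * 5 * 5 = 625

Answer: 625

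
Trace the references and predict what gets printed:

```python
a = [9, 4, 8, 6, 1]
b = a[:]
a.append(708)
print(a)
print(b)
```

Key concept: slice [:] creates copy.
Step by step:
`a = [9, 4, 8, 6, 1]` → a = [9, 4, 8, 6, 1]
`b = a[:]` → b = [9, 4, 8, 6, 1]
`a.append(708)` → a = [9, 4, 8, 6, 1, 708]
`print(a)` → prints [9, 4, 8, 6, 1, 708]
`print(b)` → prints [9, 4, 8, 6, 1]

Answer:
[9, 4, 8, 6, 1, 708]
[9, 4, 8, 6, 1]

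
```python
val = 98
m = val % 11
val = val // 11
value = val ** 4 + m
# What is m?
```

Trace:
`val = 98` → val = 98
`m = val % 11` → m = 10
`val = val // 11` → val = 8
`value = val ** 4 + m` → value = 4106
So m = 10

Answer: 10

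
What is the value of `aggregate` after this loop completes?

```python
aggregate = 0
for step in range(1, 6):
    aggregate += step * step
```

Sum of squares 1² to 5² = 55
`aggregate` takes the values: 0 → 1 → 5 → 14 → 30 → 55

Answer: 55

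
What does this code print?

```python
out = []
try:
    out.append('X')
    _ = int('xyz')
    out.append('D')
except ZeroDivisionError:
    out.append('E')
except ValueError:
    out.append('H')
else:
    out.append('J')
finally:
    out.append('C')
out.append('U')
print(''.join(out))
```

Execution trace: 'X' (try body) → 'H' (except ValueError) → 'C' (finally) → 'U' (after the try/except). Output: XHCU

Answer: XHCU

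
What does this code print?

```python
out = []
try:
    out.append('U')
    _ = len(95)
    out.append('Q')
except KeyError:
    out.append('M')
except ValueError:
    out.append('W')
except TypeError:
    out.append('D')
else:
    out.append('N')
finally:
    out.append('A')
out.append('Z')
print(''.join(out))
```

Execution trace: 'U' (try body) → 'D' (except TypeError) → 'A' (finally) → 'Z' (after the try/except). Output: UDAZ

Answer: UDAZ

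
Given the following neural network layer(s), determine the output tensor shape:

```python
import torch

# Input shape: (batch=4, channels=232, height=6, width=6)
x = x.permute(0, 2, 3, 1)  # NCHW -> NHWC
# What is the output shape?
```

Input: (4, 232, 6, 6) -> Output: (4, 6, 6, 232)

Answer: (4, 6, 6, 232)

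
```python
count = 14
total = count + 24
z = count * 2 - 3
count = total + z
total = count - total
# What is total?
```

Trace:
`count = 14` → count = 14
`total = count + 24` → total = 38
`z = count * 2 - 3` → z = 25
`count = total + z` → count = 63
`total = count - total` → total = 25
So total = 25

Answer: 25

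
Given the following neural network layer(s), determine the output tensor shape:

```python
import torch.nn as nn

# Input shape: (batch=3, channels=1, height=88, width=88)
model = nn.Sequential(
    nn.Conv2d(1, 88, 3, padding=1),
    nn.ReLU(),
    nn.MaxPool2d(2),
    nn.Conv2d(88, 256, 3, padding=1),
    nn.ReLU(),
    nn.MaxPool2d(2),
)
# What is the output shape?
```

Input: (3, 1, 88, 88) -> after first Conv2d: (3, 88, 88, 88) -> after first MaxPool2d: (3, 88, 44, 44) -> after second Conv2d: (3, 256, 44, 44) -> Output: (3, 256, 22, 22)

Answer: (3, 256, 22, 22)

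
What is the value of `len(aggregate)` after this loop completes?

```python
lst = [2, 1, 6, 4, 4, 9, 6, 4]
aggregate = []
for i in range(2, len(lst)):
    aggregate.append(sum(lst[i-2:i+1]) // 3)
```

Number of 3-element averages
`aggregate` takes the values: [] → [3] → [3, 3] → [3, 3, 4] → [3, 3, 4, 5] → [3, 3, 4, 5, 6] → [3, 3, 4, 5, 6, 6]
So `len(aggregate)` = 6

Answer: 6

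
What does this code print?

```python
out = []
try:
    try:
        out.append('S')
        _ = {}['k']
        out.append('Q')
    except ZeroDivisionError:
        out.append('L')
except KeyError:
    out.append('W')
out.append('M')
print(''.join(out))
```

Execution trace: 'S' (try body) → 'W' (outer except KeyError) → 'M' (after the try/except). Output: SWM

Answer: SWM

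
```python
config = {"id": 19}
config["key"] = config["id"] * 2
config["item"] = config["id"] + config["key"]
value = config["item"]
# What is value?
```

Trace:
`config = {"id": 19}` → config = {'id': 19}
`config["key"] = config["id"] * 2` → config = {'id': 19, 'key': 38}
`config["item"] = config["id"] + config["key"]` → config = {'id': 19, 'key': 38, 'item': 57}
`value = config["item"]` → value = 57
So value = 57

Answer: 57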